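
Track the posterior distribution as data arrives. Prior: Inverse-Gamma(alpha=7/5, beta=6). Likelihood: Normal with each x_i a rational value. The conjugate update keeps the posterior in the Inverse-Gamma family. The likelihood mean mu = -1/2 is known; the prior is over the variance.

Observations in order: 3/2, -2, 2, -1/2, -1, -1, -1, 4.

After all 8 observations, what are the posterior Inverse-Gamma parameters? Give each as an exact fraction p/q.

obs 1: x=3/2 → posterior Inverse-Gamma(19/10, 8)
obs 2: x=-2 → posterior Inverse-Gamma(12/5, 73/8)
obs 3: x=2 → posterior Inverse-Gamma(29/10, 49/4)
obs 4: x=-1/2 → posterior Inverse-Gamma(17/5, 49/4)
obs 5: x=-1 → posterior Inverse-Gamma(39/10, 99/8)
obs 6: x=-1 → posterior Inverse-Gamma(22/5, 25/2)
obs 7: x=-1 → posterior Inverse-Gamma(49/10, 101/8)
obs 8: x=4 → posterior Inverse-Gamma(27/5, 91/4)

alpha=27/5, beta=91/4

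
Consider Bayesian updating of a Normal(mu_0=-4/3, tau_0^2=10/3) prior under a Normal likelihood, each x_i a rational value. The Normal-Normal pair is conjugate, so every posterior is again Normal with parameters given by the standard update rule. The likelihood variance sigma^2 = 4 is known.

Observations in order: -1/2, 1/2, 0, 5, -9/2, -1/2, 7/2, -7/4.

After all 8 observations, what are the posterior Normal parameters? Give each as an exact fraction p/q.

mu_0=3/184, tau_0^2=10/23

obs 1: x=-1/2 → posterior Normal(-21/22, 20/11)
obs 2: x=1/2 → posterior Normal(-1/2, 5/4)
obs 3: x=0 → posterior Normal(-8/21, 20/21)
obs 4: x=5 → posterior Normal(17/26, 10/13)
obs 5: x=-9/2 → posterior Normal(-11/62, 20/31)
obs 6: x=-1/2 → posterior Normal(-2/9, 5/9)
obs 7: x=7/2 → posterior Normal(19/82, 20/41)
obs 8: x=-7/4 → posterior Normal(3/184, 10/23)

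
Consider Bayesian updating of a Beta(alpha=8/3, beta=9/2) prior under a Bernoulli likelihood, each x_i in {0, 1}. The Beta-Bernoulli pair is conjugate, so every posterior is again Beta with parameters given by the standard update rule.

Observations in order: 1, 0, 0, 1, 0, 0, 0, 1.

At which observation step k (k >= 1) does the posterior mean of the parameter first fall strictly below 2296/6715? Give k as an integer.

obs 1: x=1 → posterior Beta(11/3, 9/2)
obs 2: x=0 → posterior Beta(11/3, 11/2)
obs 3: x=0 → posterior Beta(11/3, 13/2)
obs 4: x=1 → posterior Beta(14/3, 13/2)
obs 5: x=0 → posterior Beta(14/3, 15/2)
obs 6: x=0 → posterior Beta(14/3, 17/2)
obs 7: x=0 → posterior Beta(14/3, 19/2)
obs 8: x=1 → posterior Beta(17/3, 19/2)

k = 7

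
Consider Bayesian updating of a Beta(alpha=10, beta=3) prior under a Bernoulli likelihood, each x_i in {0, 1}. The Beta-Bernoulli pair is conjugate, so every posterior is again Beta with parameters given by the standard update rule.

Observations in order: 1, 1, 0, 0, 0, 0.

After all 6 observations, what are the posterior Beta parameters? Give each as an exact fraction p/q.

obs 1: x=1 → posterior Beta(11, 3)
obs 2: x=1 → posterior Beta(12, 3)
obs 3: x=0 → posterior Beta(12, 4)
obs 4: x=0 → posterior Beta(12, 5)
obs 5: x=0 → posterior Beta(12, 6)
obs 6: x=0 → posterior Beta(12, 7)

alpha=12, beta=7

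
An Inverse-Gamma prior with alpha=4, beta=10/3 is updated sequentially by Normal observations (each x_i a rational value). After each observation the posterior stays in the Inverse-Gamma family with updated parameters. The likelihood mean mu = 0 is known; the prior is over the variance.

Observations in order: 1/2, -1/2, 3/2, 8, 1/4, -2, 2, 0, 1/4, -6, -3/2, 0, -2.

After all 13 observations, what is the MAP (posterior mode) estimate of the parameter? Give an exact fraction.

obs 1: x=1/2 → posterior Inverse-Gamma(9/2, 83/24)
obs 2: x=-1/2 → posterior Inverse-Gamma(5, 43/12)
obs 3: x=3/2 → posterior Inverse-Gamma(11/2, 113/24)
obs 4: x=8 → posterior Inverse-Gamma(6, 881/24)
obs 5: x=1/4 → posterior Inverse-Gamma(13/2, 3527/96)
obs 6: x=-2 → posterior Inverse-Gamma(7, 3719/96)
obs 7: x=2 → posterior Inverse-Gamma(15/2, 3911/96)
obs 8: x=0 → posterior Inverse-Gamma(8, 3911/96)
obs 9: x=1/4 → posterior Inverse-Gamma(17/2, 1957/48)
obs 10: x=-6 → posterior Inverse-Gamma(9, 2821/48)
obs 11: x=-3/2 → posterior Inverse-Gamma(19/2, 2875/48)
obs 12: x=0 → posterior Inverse-Gamma(10, 2875/48)
obs 13: x=-2 → posterior Inverse-Gamma(21/2, 2971/48)

2971/552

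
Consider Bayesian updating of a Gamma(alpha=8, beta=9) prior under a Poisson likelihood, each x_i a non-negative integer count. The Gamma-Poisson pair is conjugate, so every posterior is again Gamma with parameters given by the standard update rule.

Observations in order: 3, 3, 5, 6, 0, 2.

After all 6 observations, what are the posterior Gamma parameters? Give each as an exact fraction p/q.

alpha=27, beta=15

obs 1: x=3 → posterior Gamma(11, 10)
obs 2: x=3 → posterior Gamma(14, 11)
obs 3: x=5 → posterior Gamma(19, 12)
obs 4: x=6 → posterior Gamma(25, 13)
obs 5: x=0 → posterior Gamma(25, 14)
obs 6: x=2 → posterior Gamma(27, 15)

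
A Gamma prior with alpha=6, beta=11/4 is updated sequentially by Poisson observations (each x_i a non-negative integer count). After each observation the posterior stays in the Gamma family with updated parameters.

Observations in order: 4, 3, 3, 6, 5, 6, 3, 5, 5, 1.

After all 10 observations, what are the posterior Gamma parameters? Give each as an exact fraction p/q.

obs 1: x=4 → posterior Gamma(10, 15/4)
obs 2: x=3 → posterior Gamma(13, 19/4)
obs 3: x=3 → posterior Gamma(16, 23/4)
obs 4: x=6 → posterior Gamma(22, 27/4)
obs 5: x=5 → posterior Gamma(27, 31/4)
obs 6: x=6 → posterior Gamma(33, 35/4)
obs 7: x=3 → posterior Gamma(36, 39/4)
obs 8: x=5 → posterior Gamma(41, 43/4)
obs 9: x=5 → posterior Gamma(46, 47/4)
obs 10: x=1 → posterior Gamma(47, 51/4)

alpha=47, beta=51/4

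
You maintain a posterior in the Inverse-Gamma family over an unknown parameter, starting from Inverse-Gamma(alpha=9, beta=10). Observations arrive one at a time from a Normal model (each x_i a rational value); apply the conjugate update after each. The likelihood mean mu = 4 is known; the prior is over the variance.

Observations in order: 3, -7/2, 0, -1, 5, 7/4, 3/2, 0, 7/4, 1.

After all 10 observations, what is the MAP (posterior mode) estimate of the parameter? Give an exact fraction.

obs 1: x=3 → posterior Inverse-Gamma(19/2, 21/2)
obs 2: x=-7/2 → posterior Inverse-Gamma(10, 309/8)
obs 3: x=0 → posterior Inverse-Gamma(21/2, 373/8)
obs 4: x=-1 → posterior Inverse-Gamma(11, 473/8)
obs 5: x=5 → posterior Inverse-Gamma(23/2, 477/8)
obs 6: x=7/4 → posterior Inverse-Gamma(12, 1989/32)
obs 7: x=3/2 → posterior Inverse-Gamma(25/2, 2089/32)
obs 8: x=0 → posterior Inverse-Gamma(13, 2345/32)
obs 9: x=7/4 → posterior Inverse-Gamma(27/2, 1213/16)
obs 10: x=1 → posterior Inverse-Gamma(14, 1285/16)

257/48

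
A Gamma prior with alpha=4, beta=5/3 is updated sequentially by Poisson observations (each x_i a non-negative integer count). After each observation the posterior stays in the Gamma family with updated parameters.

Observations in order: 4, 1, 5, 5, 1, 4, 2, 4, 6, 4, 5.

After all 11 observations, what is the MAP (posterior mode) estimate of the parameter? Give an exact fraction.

66/19

obs 1: x=4 → posterior Gamma(8, 8/3)
obs 2: x=1 → posterior Gamma(9, 11/3)
obs 3: x=5 → posterior Gamma(14, 14/3)
obs 4: x=5 → posterior Gamma(19, 17/3)
obs 5: x=1 → posterior Gamma(20, 20/3)
obs 6: x=4 → posterior Gamma(24, 23/3)
obs 7: x=2 → posterior Gamma(26, 26/3)
obs 8: x=4 → posterior Gamma(30, 29/3)
obs 9: x=6 → posterior Gamma(36, 32/3)
obs 10: x=4 → posterior Gamma(40, 35/3)
obs 11: x=5 → posterior Gamma(45, 38/3)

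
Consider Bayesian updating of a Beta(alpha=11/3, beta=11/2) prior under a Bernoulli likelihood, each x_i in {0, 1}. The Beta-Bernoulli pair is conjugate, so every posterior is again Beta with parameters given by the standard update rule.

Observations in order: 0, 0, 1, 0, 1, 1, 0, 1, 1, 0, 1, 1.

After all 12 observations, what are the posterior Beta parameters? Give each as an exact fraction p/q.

obs 1: x=0 → posterior Beta(11/3, 13/2)
obs 2: x=0 → posterior Beta(11/3, 15/2)
obs 3: x=1 → posterior Beta(14/3, 15/2)
obs 4: x=0 → posterior Beta(14/3, 17/2)
obs 5: x=1 → posterior Beta(17/3, 17/2)
obs 6: x=1 → posterior Beta(20/3, 17/2)
obs 7: x=0 → posterior Beta(20/3, 19/2)
obs 8: x=1 → posterior Beta(23/3, 19/2)
obs 9: x=1 → posterior Beta(26/3, 19/2)
obs 10: x=0 → posterior Beta(26/3, 21/2)
obs 11: x=1 → posterior Beta(29/3, 21/2)
obs 12: x=1 → posterior Beta(32/3, 21/2)

alpha=32/3, beta=21/2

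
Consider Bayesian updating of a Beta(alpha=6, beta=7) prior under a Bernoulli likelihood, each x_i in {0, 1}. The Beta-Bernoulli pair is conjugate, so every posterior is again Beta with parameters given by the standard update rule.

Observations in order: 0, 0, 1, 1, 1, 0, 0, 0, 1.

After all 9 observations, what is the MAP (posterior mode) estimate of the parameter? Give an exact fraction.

obs 1: x=0 → posterior Beta(6, 8)
obs 2: x=0 → posterior Beta(6, 9)
obs 3: x=1 → posterior Beta(7, 9)
obs 4: x=1 → posterior Beta(8, 9)
obs 5: x=1 → posterior Beta(9, 9)
obs 6: x=0 → posterior Beta(9, 10)
obs 7: x=0 → posterior Beta(9, 11)
obs 8: x=0 → posterior Beta(9, 12)
obs 9: x=1 → posterior Beta(10, 12)

9/20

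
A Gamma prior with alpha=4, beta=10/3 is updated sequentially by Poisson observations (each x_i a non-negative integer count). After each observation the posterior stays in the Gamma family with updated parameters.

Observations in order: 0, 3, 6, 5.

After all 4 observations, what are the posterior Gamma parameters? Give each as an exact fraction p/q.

obs 1: x=0 → posterior Gamma(4, 13/3)
obs 2: x=3 → posterior Gamma(7, 16/3)
obs 3: x=6 → posterior Gamma(13, 19/3)
obs 4: x=5 → posterior Gamma(18, 22/3)

alpha=18, beta=22/3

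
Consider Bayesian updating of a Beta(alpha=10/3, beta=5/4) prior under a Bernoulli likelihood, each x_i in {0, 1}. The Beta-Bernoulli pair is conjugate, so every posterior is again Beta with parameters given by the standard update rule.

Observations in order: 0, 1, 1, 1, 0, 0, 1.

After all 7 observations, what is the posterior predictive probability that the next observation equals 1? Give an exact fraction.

obs 1: x=0 → posterior Beta(10/3, 9/4)
obs 2: x=1 → posterior Beta(13/3, 9/4)
obs 3: x=1 → posterior Beta(16/3, 9/4)
obs 4: x=1 → posterior Beta(19/3, 9/4)
obs 5: x=0 → posterior Beta(19/3, 13/4)
obs 6: x=0 → posterior Beta(19/3, 17/4)
obs 7: x=1 → posterior Beta(22/3, 17/4)

88/139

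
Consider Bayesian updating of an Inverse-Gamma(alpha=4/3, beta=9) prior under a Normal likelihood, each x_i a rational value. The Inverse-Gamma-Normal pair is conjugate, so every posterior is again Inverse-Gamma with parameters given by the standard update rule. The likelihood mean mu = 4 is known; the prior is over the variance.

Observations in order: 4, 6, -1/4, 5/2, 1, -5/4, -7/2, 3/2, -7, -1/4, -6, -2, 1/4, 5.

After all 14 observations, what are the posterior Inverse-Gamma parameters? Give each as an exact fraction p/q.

alpha=25/3, beta=863/4

obs 1: x=4 → posterior Inverse-Gamma(11/6, 9)
obs 2: x=6 → posterior Inverse-Gamma(7/3, 11)
obs 3: x=-1/4 → posterior Inverse-Gamma(17/6, 641/32)
obs 4: x=5/2 → posterior Inverse-Gamma(10/3, 677/32)
obs 5: x=1 → posterior Inverse-Gamma(23/6, 821/32)
obs 6: x=-5/4 → posterior Inverse-Gamma(13/3, 631/16)
obs 7: x=-7/2 → posterior Inverse-Gamma(29/6, 1081/16)
obs 8: x=3/2 → posterior Inverse-Gamma(16/3, 1131/16)
obs 9: x=-7 → posterior Inverse-Gamma(35/6, 2099/16)
obs 10: x=-1/4 → posterior Inverse-Gamma(19/3, 4487/32)
obs 11: x=-6 → posterior Inverse-Gamma(41/6, 6087/32)
obs 12: x=-2 → posterior Inverse-Gamma(22/3, 6663/32)
obs 13: x=1/4 → posterior Inverse-Gamma(47/6, 861/4)
obs 14: x=5 → posterior Inverse-Gamma(25/3, 863/4)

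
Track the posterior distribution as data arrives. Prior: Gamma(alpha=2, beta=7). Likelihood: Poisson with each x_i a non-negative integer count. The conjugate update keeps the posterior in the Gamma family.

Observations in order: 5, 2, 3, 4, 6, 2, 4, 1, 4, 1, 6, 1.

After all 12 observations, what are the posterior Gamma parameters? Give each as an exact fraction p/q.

obs 1: x=5 → posterior Gamma(7, 8)
obs 2: x=2 → posterior Gamma(9, 9)
obs 3: x=3 → posterior Gamma(12, 10)
obs 4: x=4 → posterior Gamma(16, 11)
obs 5: x=6 → posterior Gamma(22, 12)
obs 6: x=2 → posterior Gamma(24, 13)
obs 7: x=4 → posterior Gamma(28, 14)
obs 8: x=1 → posterior Gamma(29, 15)
obs 9: x=4 → posterior Gamma(33, 16)
obs 10: x=1 → posterior Gamma(34, 17)
obs 11: x=6 → posterior Gamma(40, 18)
obs 12: x=1 → posterior Gamma(41, 19)

alpha=41, beta=19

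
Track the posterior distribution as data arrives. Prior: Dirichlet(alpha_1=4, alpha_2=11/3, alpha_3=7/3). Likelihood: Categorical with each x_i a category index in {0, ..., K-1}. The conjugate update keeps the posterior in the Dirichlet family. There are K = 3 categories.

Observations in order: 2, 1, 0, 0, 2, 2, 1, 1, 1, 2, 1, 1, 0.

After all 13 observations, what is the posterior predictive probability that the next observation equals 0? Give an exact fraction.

7/23

obs 1: x=2 → posterior Dirichlet(4, 11/3, 10/3)
obs 2: x=1 → posterior Dirichlet(4, 14/3, 10/3)
obs 3: x=0 → posterior Dirichlet(5, 14/3, 10/3)
obs 4: x=0 → posterior Dirichlet(6, 14/3, 10/3)
obs 5: x=2 → posterior Dirichlet(6, 14/3, 13/3)
obs 6: x=2 → posterior Dirichlet(6, 14/3, 16/3)
obs 7: x=1 → posterior Dirichlet(6, 17/3, 16/3)
obs 8: x=1 → posterior Dirichlet(6, 20/3, 16/3)
obs 9: x=1 → posterior Dirichlet(6, 23/3, 16/3)
obs 10: x=2 → posterior Dirichlet(6, 23/3, 19/3)
obs 11: x=1 → posterior Dirichlet(6, 26/3, 19/3)
obs 12: x=1 → posterior Dirichlet(6, 29/3, 19/3)
obs 13: x=0 → posterior Dirichlet(7, 29/3, 19/3)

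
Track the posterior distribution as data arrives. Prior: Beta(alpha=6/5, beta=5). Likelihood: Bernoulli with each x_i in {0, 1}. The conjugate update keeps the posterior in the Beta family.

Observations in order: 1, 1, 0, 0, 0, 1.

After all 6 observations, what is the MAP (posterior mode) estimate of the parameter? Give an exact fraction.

obs 1: x=1 → posterior Beta(11/5, 5)
obs 2: x=1 → posterior Beta(16/5, 5)
obs 3: x=0 → posterior Beta(16/5, 6)
obs 4: x=0 → posterior Beta(16/5, 7)
obs 5: x=0 → posterior Beta(16/5, 8)
obs 6: x=1 → posterior Beta(21/5, 8)

16/51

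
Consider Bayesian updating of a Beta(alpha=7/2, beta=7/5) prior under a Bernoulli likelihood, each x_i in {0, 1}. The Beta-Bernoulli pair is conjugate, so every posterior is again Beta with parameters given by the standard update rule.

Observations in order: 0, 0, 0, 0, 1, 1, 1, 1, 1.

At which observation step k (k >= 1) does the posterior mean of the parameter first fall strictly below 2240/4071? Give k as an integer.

obs 1: x=0 → posterior Beta(7/2, 12/5)
obs 2: x=0 → posterior Beta(7/2, 17/5)
obs 3: x=0 → posterior Beta(7/2, 22/5)
obs 4: x=0 → posterior Beta(7/2, 27/5)
obs 5: x=1 → posterior Beta(9/2, 27/5)
obs 6: x=1 → posterior Beta(11/2, 27/5)
obs 7: x=1 → posterior Beta(13/2, 27/5)
obs 8: x=1 → posterior Beta(15/2, 27/5)
obs 9: x=1 → posterior Beta(17/2, 27/5)

k = 2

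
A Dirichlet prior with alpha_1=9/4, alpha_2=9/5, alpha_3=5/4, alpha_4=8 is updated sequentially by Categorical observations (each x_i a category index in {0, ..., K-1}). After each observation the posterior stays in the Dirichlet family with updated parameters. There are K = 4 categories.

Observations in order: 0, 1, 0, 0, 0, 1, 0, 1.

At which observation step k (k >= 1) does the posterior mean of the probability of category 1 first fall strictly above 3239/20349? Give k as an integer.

obs 1: x=0 → posterior Dirichlet(13/4, 9/5, 5/4, 8)
obs 2: x=1 → posterior Dirichlet(13/4, 14/5, 5/4, 8)
obs 3: x=0 → posterior Dirichlet(17/4, 14/5, 5/4, 8)
obs 4: x=0 → posterior Dirichlet(21/4, 14/5, 5/4, 8)
obs 5: x=0 → posterior Dirichlet(25/4, 14/5, 5/4, 8)
obs 6: x=1 → posterior Dirichlet(25/4, 19/5, 5/4, 8)
obs 7: x=0 → posterior Dirichlet(29/4, 19/5, 5/4, 8)
obs 8: x=1 → posterior Dirichlet(29/4, 24/5, 5/4, 8)

k = 2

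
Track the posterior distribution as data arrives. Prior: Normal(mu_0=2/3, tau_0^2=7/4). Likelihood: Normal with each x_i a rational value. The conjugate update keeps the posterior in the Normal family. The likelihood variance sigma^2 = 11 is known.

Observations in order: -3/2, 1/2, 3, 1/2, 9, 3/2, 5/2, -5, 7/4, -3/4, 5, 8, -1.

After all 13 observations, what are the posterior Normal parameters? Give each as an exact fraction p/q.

mu_0=1163/810, tau_0^2=77/135

obs 1: x=-3/2 → posterior Normal(113/306, 77/51)
obs 2: x=1/2 → posterior Normal(67/174, 77/58)
obs 3: x=3 → posterior Normal(2/3, 77/65)
obs 4: x=1/2 → posterior Normal(281/432, 77/72)
obs 5: x=9 → posterior Normal(659/474, 77/79)
obs 6: x=3/2 → posterior Normal(361/258, 77/86)
obs 7: x=5/2 → posterior Normal(827/558, 77/93)
obs 8: x=-5 → posterior Normal(617/600, 77/100)
obs 9: x=7/4 → posterior Normal(1381/1284, 77/107)
obs 10: x=-3/4 → posterior Normal(659/684, 77/114)
obs 11: x=5 → posterior Normal(79/66, 7/11)
obs 12: x=8 → posterior Normal(1205/768, 77/128)
obs 13: x=-1 → posterior Normal(1163/810, 77/135)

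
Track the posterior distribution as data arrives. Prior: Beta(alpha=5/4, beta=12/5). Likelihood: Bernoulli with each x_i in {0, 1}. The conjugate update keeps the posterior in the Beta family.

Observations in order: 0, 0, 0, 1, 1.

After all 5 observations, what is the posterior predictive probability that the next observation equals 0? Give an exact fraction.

108/173

obs 1: x=0 → posterior Beta(5/4, 17/5)
obs 2: x=0 → posterior Beta(5/4, 22/5)
obs 3: x=0 → posterior Beta(5/4, 27/5)
obs 4: x=1 → posterior Beta(9/4, 27/5)
obs 5: x=1 → posterior Beta(13/4, 27/5)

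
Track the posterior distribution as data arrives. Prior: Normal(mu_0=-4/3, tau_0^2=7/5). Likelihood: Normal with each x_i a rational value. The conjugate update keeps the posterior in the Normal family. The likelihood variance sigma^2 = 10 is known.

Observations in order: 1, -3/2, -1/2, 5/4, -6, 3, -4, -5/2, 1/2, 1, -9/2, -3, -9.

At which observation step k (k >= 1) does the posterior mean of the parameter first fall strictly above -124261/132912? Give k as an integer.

obs 1: x=1 → posterior Normal(-179/171, 70/57)
obs 2: x=-3/2 → posterior Normal(-421/384, 35/32)
obs 3: x=-1/2 → posterior Normal(-221/213, 70/71)
obs 4: x=5/4 → posterior Normal(-779/936, 35/39)
obs 5: x=-6 → posterior Normal(-1283/1020, 14/17)
obs 6: x=3 → posterior Normal(-1031/1104, 35/46)
obs 7: x=-4 → posterior Normal(-1367/1188, 70/99)
obs 8: x=-5/2 → posterior Normal(-1577/1272, 35/53)
obs 9: x=1/2 → posterior Normal(-1535/1356, 70/113)
obs 10: x=1 → posterior Normal(-1451/1440, 7/12)
obs 11: x=-9/2 → posterior Normal(-1829/1524, 70/127)
obs 12: x=-3 → posterior Normal(-2081/1608, 35/67)
obs 13: x=-9 → posterior Normal(-2837/1692, 70/141)

k = 4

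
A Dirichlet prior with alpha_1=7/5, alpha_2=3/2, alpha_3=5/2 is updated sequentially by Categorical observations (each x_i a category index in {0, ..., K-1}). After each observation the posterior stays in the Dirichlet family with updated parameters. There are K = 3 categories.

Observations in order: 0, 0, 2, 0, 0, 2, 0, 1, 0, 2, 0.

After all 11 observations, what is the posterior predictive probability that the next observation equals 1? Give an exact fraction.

obs 1: x=0 → posterior Dirichlet(12/5, 3/2, 5/2)
obs 2: x=0 → posterior Dirichlet(17/5, 3/2, 5/2)
obs 3: x=2 → posterior Dirichlet(17/5, 3/2, 7/2)
obs 4: x=0 → posterior Dirichlet(22/5, 3/2, 7/2)
obs 5: x=0 → posterior Dirichlet(27/5, 3/2, 7/2)
obs 6: x=2 → posterior Dirichlet(27/5, 3/2, 9/2)
obs 7: x=0 → posterior Dirichlet(32/5, 3/2, 9/2)
obs 8: x=1 → posterior Dirichlet(32/5, 5/2, 9/2)
obs 9: x=0 → posterior Dirichlet(37/5, 5/2, 9/2)
obs 10: x=2 → posterior Dirichlet(37/5, 5/2, 11/2)
obs 11: x=0 → posterior Dirichlet(42/5, 5/2, 11/2)

25/164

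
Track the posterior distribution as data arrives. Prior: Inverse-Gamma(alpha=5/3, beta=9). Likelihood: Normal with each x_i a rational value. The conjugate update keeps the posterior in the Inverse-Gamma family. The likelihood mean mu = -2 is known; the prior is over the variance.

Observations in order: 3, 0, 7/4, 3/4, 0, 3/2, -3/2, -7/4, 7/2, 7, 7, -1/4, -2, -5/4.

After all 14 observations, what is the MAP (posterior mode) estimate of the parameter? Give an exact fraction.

obs 1: x=3 → posterior Inverse-Gamma(13/6, 43/2)
obs 2: x=0 → posterior Inverse-Gamma(8/3, 47/2)
obs 3: x=7/4 → posterior Inverse-Gamma(19/6, 977/32)
obs 4: x=3/4 → posterior Inverse-Gamma(11/3, 549/16)
obs 5: x=0 → posterior Inverse-Gamma(25/6, 581/16)
obs 6: x=3/2 → posterior Inverse-Gamma(14/3, 679/16)
obs 7: x=-3/2 → posterior Inverse-Gamma(31/6, 681/16)
obs 8: x=-7/4 → posterior Inverse-Gamma(17/3, 1363/32)
obs 9: x=7/2 → posterior Inverse-Gamma(37/6, 1847/32)
obs 10: x=7 → posterior Inverse-Gamma(20/3, 3143/32)
obs 11: x=7 → posterior Inverse-Gamma(43/6, 4439/32)
obs 12: x=-1/4 → posterior Inverse-Gamma(23/3, 561/4)
obs 13: x=-2 → posterior Inverse-Gamma(49/6, 561/4)
obs 14: x=-5/4 → posterior Inverse-Gamma(26/3, 4497/32)

13491/928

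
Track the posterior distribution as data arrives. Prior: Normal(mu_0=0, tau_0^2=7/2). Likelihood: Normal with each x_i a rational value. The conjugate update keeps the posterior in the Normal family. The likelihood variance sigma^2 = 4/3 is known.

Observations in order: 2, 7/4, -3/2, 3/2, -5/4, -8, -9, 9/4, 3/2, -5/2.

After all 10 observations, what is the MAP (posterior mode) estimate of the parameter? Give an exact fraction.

obs 1: x=2 → posterior Normal(42/29, 28/29)
obs 2: x=7/4 → posterior Normal(63/40, 14/25)
obs 3: x=-3/2 → posterior Normal(189/284, 28/71)
obs 4: x=3/2 → posterior Normal(315/368, 7/23)
obs 5: x=-5/4 → posterior Normal(105/226, 28/113)
obs 6: x=-8 → posterior Normal(-231/268, 14/67)
obs 7: x=-9 → posterior Normal(-609/310, 28/155)
obs 8: x=9/4 → posterior Normal(-1029/704, 7/44)
obs 9: x=3/2 → posterior Normal(-903/788, 28/197)
obs 10: x=-5/2 → posterior Normal(-1113/872, 14/109)

-1113/872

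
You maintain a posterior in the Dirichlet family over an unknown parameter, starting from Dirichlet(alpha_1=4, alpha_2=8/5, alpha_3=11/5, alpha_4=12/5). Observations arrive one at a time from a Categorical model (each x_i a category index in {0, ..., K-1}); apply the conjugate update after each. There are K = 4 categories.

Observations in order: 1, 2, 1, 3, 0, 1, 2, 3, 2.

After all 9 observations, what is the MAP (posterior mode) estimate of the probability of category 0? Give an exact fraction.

5/19

obs 1: x=1 → posterior Dirichlet(4, 13/5, 11/5, 12/5)
obs 2: x=2 → posterior Dirichlet(4, 13/5, 16/5, 12/5)
obs 3: x=1 → posterior Dirichlet(4, 18/5, 16/5, 12/5)
obs 4: x=3 → posterior Dirichlet(4, 18/5, 16/5, 17/5)
obs 5: x=0 → posterior Dirichlet(5, 18/5, 16/5, 17/5)
obs 6: x=1 → posterior Dirichlet(5, 23/5, 16/5, 17/5)
obs 7: x=2 → posterior Dirichlet(5, 23/5, 21/5, 17/5)
obs 8: x=3 → posterior Dirichlet(5, 23/5, 21/5, 22/5)
obs 9: x=2 → posterior Dirichlet(5, 23/5, 26/5, 22/5)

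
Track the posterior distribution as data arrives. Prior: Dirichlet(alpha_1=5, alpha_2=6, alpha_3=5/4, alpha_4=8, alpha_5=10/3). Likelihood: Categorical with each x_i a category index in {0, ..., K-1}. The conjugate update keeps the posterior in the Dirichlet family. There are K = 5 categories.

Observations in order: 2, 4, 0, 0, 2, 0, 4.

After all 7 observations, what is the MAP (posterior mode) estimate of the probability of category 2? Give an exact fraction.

27/307

obs 1: x=2 → posterior Dirichlet(5, 6, 9/4, 8, 10/3)
obs 2: x=4 → posterior Dirichlet(5, 6, 9/4, 8, 13/3)
obs 3: x=0 → posterior Dirichlet(6, 6, 9/4, 8, 13/3)
obs 4: x=0 → posterior Dirichlet(7, 6, 9/4, 8, 13/3)
obs 5: x=2 → posterior Dirichlet(7, 6, 13/4, 8, 13/3)
obs 6: x=0 → posterior Dirichlet(8, 6, 13/4, 8, 13/3)
obs 7: x=4 → posterior Dirichlet(8, 6, 13/4, 8, 16/3)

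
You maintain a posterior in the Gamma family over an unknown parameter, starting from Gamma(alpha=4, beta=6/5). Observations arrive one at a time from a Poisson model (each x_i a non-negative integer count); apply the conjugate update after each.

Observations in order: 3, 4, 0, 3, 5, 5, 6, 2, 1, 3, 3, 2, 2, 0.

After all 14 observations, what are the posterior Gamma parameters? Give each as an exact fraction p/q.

alpha=43, beta=76/5

obs 1: x=3 → posterior Gamma(7, 11/5)
obs 2: x=4 → posterior Gamma(11, 16/5)
obs 3: x=0 → posterior Gamma(11, 21/5)
obs 4: x=3 → posterior Gamma(14, 26/5)
obs 5: x=5 → posterior Gamma(19, 31/5)
obs 6: x=5 → posterior Gamma(24, 36/5)
obs 7: x=6 → posterior Gamma(30, 41/5)
obs 8: x=2 → posterior Gamma(32, 46/5)
obs 9: x=1 → posterior Gamma(33, 51/5)
obs 10: x=3 → posterior Gamma(36, 56/5)
obs 11: x=3 → posterior Gamma(39, 61/5)
obs 12: x=2 → posterior Gamma(41, 66/5)
obs 13: x=2 → posterior Gamma(43, 71/5)
obs 14: x=0 → posterior Gamma(43, 76/5)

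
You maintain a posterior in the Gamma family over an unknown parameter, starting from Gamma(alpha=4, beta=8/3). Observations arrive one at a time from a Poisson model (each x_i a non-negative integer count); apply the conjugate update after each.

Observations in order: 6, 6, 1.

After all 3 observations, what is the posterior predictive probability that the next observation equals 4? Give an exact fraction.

obs 1: x=6 → posterior Gamma(10, 11/3)
obs 2: x=6 → posterior Gamma(16, 14/3)
obs 3: x=1 → posterior Gamma(17, 17/3)

64929260915196686283488553/419430400000000000000000000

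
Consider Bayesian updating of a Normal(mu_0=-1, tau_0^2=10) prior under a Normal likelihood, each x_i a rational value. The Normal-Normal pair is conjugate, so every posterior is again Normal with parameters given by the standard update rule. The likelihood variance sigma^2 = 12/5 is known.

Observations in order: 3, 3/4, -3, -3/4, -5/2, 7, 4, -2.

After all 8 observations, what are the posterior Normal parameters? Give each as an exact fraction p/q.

mu_0=313/412, tau_0^2=30/103

obs 1: x=3 → posterior Normal(69/31, 60/31)
obs 2: x=3/4 → posterior Normal(351/224, 15/14)
obs 3: x=-3 → posterior Normal(17/108, 20/27)
obs 4: x=-3/4 → posterior Normal(-3/53, 30/53)
obs 5: x=-5/2 → posterior Normal(-137/262, 60/131)
obs 6: x=7 → posterior Normal(71/104, 5/13)
obs 7: x=4 → posterior Normal(413/362, 60/181)
obs 8: x=-2 → posterior Normal(313/412, 30/103)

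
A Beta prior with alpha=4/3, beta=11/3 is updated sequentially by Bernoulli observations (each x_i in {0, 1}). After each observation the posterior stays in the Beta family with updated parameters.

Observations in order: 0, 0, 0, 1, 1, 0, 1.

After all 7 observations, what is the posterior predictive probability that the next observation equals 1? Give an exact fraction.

13/36

obs 1: x=0 → posterior Beta(4/3, 14/3)
obs 2: x=0 → posterior Beta(4/3, 17/3)
obs 3: x=0 → posterior Beta(4/3, 20/3)
obs 4: x=1 → posterior Beta(7/3, 20/3)
obs 5: x=1 → posterior Beta(10/3, 20/3)
obs 6: x=0 → posterior Beta(10/3, 23/3)
obs 7: x=1 → posterior Beta(13/3, 23/3)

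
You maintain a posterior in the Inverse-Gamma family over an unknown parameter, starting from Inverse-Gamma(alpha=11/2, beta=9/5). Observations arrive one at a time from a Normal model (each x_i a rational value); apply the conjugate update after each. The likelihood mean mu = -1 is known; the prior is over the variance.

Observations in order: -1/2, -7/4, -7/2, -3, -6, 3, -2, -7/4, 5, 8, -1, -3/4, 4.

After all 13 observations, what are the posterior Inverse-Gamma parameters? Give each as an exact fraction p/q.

obs 1: x=-1/2 → posterior Inverse-Gamma(6, 77/40)
obs 2: x=-7/4 → posterior Inverse-Gamma(13/2, 353/160)
obs 3: x=-7/2 → posterior Inverse-Gamma(7, 853/160)
obs 4: x=-3 → posterior Inverse-Gamma(15/2, 1173/160)
obs 5: x=-6 → posterior Inverse-Gamma(8, 3173/160)
obs 6: x=3 → posterior Inverse-Gamma(17/2, 4453/160)
obs 7: x=-2 → posterior Inverse-Gamma(9, 4533/160)
obs 8: x=-7/4 → posterior Inverse-Gamma(19/2, 2289/80)
obs 9: x=5 → posterior Inverse-Gamma(10, 3729/80)
obs 10: x=8 → posterior Inverse-Gamma(21/2, 6969/80)
obs 11: x=-1 → posterior Inverse-Gamma(11, 6969/80)
obs 12: x=-3/4 → posterior Inverse-Gamma(23/2, 13943/160)
obs 13: x=4 → posterior Inverse-Gamma(12, 15943/160)

alpha=12, beta=15943/160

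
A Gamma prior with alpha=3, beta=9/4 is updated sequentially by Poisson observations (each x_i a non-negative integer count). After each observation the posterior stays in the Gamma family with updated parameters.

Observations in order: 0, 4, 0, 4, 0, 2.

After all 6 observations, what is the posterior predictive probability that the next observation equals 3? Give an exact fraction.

1602775108289220428122560/12337511914217166362274241

obs 1: x=0 → posterior Gamma(3, 13/4)
obs 2: x=4 → posterior Gamma(7, 17/4)
obs 3: x=0 → posterior Gamma(7, 21/4)
obs 4: x=4 → posterior Gamma(11, 25/4)
obs 5: x=0 → posterior Gamma(11, 29/4)
obs 6: x=2 → posterior Gamma(13, 33/4)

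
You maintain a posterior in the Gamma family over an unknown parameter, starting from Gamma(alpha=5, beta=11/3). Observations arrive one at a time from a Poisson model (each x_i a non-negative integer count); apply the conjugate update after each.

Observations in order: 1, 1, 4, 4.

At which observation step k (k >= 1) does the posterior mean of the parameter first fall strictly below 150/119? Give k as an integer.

k = 2

obs 1: x=1 → posterior Gamma(6, 14/3)
obs 2: x=1 → posterior Gamma(7, 17/3)
obs 3: x=4 → posterior Gamma(11, 20/3)
obs 4: x=4 → posterior Gamma(15, 23/3)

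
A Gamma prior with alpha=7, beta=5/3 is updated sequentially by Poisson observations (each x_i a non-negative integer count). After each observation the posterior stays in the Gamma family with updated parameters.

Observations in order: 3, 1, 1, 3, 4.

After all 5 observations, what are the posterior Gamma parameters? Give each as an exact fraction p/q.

obs 1: x=3 → posterior Gamma(10, 8/3)
obs 2: x=1 → posterior Gamma(11, 11/3)
obs 3: x=1 → posterior Gamma(12, 14/3)
obs 4: x=3 → posterior Gamma(15, 17/3)
obs 5: x=4 → posterior Gamma(19, 20/3)

alpha=19, beta=20/3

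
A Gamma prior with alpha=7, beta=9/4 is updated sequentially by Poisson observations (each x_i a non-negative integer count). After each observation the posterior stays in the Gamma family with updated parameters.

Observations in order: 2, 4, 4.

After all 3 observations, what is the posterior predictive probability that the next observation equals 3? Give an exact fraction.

1863081105774986204544257856/9094947017729282379150390625

obs 1: x=2 → posterior Gamma(9, 13/4)
obs 2: x=4 → posterior Gamma(13, 17/4)
obs 3: x=4 → posterior Gamma(17, 21/4)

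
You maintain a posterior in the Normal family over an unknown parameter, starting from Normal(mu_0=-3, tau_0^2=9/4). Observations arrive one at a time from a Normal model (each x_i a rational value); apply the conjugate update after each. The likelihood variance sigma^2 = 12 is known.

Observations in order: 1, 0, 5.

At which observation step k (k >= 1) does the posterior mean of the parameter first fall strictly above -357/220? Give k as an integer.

obs 1: x=1 → posterior Normal(-45/19, 36/19)
obs 2: x=0 → posterior Normal(-45/22, 18/11)
obs 3: x=5 → posterior Normal(-6/5, 36/25)

k = 3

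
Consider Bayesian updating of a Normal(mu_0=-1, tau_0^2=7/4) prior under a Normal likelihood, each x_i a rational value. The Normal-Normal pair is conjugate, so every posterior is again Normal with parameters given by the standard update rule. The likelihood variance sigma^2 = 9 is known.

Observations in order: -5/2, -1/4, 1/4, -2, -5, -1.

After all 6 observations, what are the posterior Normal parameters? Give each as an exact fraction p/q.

obs 1: x=-5/2 → posterior Normal(-107/86, 63/43)
obs 2: x=-1/4 → posterior Normal(-221/200, 63/50)
obs 3: x=1/4 → posterior Normal(-107/114, 21/19)
obs 4: x=-2 → posterior Normal(-135/128, 63/64)
obs 5: x=-5 → posterior Normal(-205/142, 63/71)
obs 6: x=-1 → posterior Normal(-73/52, 21/26)

mu_0=-73/52, tau_0^2=21/26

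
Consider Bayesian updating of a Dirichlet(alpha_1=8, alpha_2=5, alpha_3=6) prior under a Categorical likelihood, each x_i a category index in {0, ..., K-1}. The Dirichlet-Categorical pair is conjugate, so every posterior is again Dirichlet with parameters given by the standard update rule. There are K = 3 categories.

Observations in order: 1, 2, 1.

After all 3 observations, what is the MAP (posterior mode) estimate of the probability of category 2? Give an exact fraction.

6/19

obs 1: x=1 → posterior Dirichlet(8, 6, 6)
obs 2: x=2 → posterior Dirichlet(8, 6, 7)
obs 3: x=1 → posterior Dirichlet(8, 7, 7)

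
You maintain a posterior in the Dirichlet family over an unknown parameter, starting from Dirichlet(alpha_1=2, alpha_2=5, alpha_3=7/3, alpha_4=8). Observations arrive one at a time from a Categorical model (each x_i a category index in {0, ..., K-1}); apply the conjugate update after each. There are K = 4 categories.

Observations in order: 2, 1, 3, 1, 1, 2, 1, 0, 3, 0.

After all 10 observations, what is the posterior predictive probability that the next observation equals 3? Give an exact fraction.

obs 1: x=2 → posterior Dirichlet(2, 5, 10/3, 8)
obs 2: x=1 → posterior Dirichlet(2, 6, 10/3, 8)
obs 3: x=3 → posterior Dirichlet(2, 6, 10/3, 9)
obs 4: x=1 → posterior Dirichlet(2, 7, 10/3, 9)
obs 5: x=1 → posterior Dirichlet(2, 8, 10/3, 9)
obs 6: x=2 → posterior Dirichlet(2, 8, 13/3, 9)
obs 7: x=1 → posterior Dirichlet(2, 9, 13/3, 9)
obs 8: x=0 → posterior Dirichlet(3, 9, 13/3, 9)
obs 9: x=3 → posterior Dirichlet(3, 9, 13/3, 10)
obs 10: x=0 → posterior Dirichlet(4, 9, 13/3, 10)

15/41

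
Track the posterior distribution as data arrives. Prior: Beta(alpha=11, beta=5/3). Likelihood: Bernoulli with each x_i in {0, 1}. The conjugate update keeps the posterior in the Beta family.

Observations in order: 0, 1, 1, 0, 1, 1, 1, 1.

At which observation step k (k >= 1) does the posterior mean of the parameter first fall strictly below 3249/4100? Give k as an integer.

k = 4

obs 1: x=0 → posterior Beta(11, 8/3)
obs 2: x=1 → posterior Beta(12, 8/3)
obs 3: x=1 → posterior Beta(13, 8/3)
obs 4: x=0 → posterior Beta(13, 11/3)
obs 5: x=1 → posterior Beta(14, 11/3)
obs 6: x=1 → posterior Beta(15, 11/3)
obs 7: x=1 → posterior Beta(16, 11/3)
obs 8: x=1 → posterior Beta(17, 11/3)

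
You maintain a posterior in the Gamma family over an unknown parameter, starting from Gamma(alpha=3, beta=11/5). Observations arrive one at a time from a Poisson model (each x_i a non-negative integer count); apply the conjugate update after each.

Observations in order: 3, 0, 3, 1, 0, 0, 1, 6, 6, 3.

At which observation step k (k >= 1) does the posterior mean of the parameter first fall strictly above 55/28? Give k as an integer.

obs 1: x=3 → posterior Gamma(6, 16/5)
obs 2: x=0 → posterior Gamma(6, 21/5)
obs 3: x=3 → posterior Gamma(9, 26/5)
obs 4: x=1 → posterior Gamma(10, 31/5)
obs 5: x=0 → posterior Gamma(10, 36/5)
obs 6: x=0 → posterior Gamma(10, 41/5)
obs 7: x=1 → posterior Gamma(11, 46/5)
obs 8: x=6 → posterior Gamma(17, 51/5)
obs 9: x=6 → posterior Gamma(23, 56/5)
obs 10: x=3 → posterior Gamma(26, 61/5)

k = 9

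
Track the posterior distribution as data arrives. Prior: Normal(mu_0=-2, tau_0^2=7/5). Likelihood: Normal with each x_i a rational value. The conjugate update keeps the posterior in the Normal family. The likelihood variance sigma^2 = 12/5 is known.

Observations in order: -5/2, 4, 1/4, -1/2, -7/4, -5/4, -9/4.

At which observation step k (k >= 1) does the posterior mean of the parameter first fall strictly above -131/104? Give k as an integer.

obs 1: x=-5/2 → posterior Normal(-83/38, 84/95)
obs 2: x=4 → posterior Normal(-27/52, 42/65)
obs 3: x=1/4 → posterior Normal(-47/132, 28/55)
obs 4: x=-1/2 → posterior Normal(-61/160, 21/50)
obs 5: x=-7/4 → posterior Normal(-55/94, 84/235)
obs 6: x=-5/4 → posterior Normal(-145/216, 14/45)
obs 7: x=-9/4 → posterior Normal(-52/61, 84/305)

k = 2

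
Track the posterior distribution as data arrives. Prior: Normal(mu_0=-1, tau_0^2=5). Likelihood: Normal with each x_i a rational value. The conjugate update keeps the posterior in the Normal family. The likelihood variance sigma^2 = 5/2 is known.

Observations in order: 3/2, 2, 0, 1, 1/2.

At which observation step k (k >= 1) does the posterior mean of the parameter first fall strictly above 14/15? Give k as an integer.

obs 1: x=3/2 → posterior Normal(2/3, 5/3)
obs 2: x=2 → posterior Normal(6/5, 1)
obs 3: x=0 → posterior Normal(6/7, 5/7)
obs 4: x=1 → posterior Normal(8/9, 5/9)
obs 5: x=1/2 → posterior Normal(9/11, 5/11)

k = 2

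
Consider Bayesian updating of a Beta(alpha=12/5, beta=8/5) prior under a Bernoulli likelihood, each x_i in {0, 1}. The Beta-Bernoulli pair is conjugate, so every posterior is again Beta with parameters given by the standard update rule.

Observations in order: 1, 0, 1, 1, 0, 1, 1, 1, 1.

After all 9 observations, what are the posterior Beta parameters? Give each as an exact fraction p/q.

obs 1: x=1 → posterior Beta(17/5, 8/5)
obs 2: x=0 → posterior Beta(17/5, 13/5)
obs 3: x=1 → posterior Beta(22/5, 13/5)
obs 4: x=1 → posterior Beta(27/5, 13/5)
obs 5: x=0 → posterior Beta(27/5, 18/5)
obs 6: x=1 → posterior Beta(32/5, 18/5)
obs 7: x=1 → posterior Beta(37/5, 18/5)
obs 8: x=1 → posterior Beta(42/5, 18/5)
obs 9: x=1 → posterior Beta(47/5, 18/5)

alpha=47/5, beta=18/5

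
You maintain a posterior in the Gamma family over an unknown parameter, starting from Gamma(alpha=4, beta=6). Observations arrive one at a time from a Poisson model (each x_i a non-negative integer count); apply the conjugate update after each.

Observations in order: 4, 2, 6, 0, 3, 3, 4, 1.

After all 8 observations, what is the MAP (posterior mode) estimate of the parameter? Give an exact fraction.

obs 1: x=4 → posterior Gamma(8, 7)
obs 2: x=2 → posterior Gamma(10, 8)
obs 3: x=6 → posterior Gamma(16, 9)
obs 4: x=0 → posterior Gamma(16, 10)
obs 5: x=3 → posterior Gamma(19, 11)
obs 6: x=3 → posterior Gamma(22, 12)
obs 7: x=4 → posterior Gamma(26, 13)
obs 8: x=1 → posterior Gamma(27, 14)

13/7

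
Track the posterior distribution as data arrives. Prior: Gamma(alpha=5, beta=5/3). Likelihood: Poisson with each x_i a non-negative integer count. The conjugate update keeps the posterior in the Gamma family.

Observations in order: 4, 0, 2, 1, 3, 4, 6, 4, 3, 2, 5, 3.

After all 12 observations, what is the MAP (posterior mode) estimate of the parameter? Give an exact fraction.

3

obs 1: x=4 → posterior Gamma(9, 8/3)
obs 2: x=0 → posterior Gamma(9, 11/3)
obs 3: x=2 → posterior Gamma(11, 14/3)
obs 4: x=1 → posterior Gamma(12, 17/3)
obs 5: x=3 → posterior Gamma(15, 20/3)
obs 6: x=4 → posterior Gamma(19, 23/3)
obs 7: x=6 → posterior Gamma(25, 26/3)
obs 8: x=4 → posterior Gamma(29, 29/3)
obs 9: x=3 → posterior Gamma(32, 32/3)
obs 10: x=2 → posterior Gamma(34, 35/3)
obs 11: x=5 → posterior Gamma(39, 38/3)
obs 12: x=3 → posterior Gamma(42, 41/3)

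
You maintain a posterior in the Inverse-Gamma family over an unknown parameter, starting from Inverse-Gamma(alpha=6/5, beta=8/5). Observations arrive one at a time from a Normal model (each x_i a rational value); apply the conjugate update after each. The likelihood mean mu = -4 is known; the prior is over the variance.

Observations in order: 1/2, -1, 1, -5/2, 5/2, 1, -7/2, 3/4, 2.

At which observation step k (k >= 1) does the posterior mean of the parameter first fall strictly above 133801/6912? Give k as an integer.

k = 6

obs 1: x=1/2 → posterior Inverse-Gamma(17/10, 469/40)
obs 2: x=-1 → posterior Inverse-Gamma(11/5, 649/40)
obs 3: x=1 → posterior Inverse-Gamma(27/10, 1149/40)
obs 4: x=-5/2 → posterior Inverse-Gamma(16/5, 597/20)
obs 5: x=5/2 → posterior Inverse-Gamma(37/10, 2039/40)
obs 6: x=1 → posterior Inverse-Gamma(21/5, 2539/40)
obs 7: x=-7/2 → posterior Inverse-Gamma(47/10, 318/5)
obs 8: x=3/4 → posterior Inverse-Gamma(26/5, 11981/160)
obs 9: x=2 → posterior Inverse-Gamma(57/10, 14861/160)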